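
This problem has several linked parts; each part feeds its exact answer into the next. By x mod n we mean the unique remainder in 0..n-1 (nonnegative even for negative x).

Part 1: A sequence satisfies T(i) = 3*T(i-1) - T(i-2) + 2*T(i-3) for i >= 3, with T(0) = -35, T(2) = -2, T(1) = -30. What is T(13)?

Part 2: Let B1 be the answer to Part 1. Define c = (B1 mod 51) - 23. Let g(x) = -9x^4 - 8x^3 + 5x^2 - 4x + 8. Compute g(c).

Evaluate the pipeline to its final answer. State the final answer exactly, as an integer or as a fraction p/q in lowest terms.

Part 1: T(3) = 3*(-2) - 1*(-30) + 2*(-35) = -46; iterating: T(3)=-46, T(4)=-196, T(5)=-546, T(6)=-1534, T(7)=-4448, T(8)=-12902, T(9)=-37326, T(10)=-107972, T(11)=-312394, T(12)=-903862, T(13)=-2615136; answer -2615136
Part 2: B1 = -2615136; c = 19; -9*(19)^4 - 8*(19)^3 + 5*(19)^2 - 4*(19)^1 + 8 = (-1172889) + (-54872) + (1805) + (-76) + (8) = -1226024; answer -1226024

-1226024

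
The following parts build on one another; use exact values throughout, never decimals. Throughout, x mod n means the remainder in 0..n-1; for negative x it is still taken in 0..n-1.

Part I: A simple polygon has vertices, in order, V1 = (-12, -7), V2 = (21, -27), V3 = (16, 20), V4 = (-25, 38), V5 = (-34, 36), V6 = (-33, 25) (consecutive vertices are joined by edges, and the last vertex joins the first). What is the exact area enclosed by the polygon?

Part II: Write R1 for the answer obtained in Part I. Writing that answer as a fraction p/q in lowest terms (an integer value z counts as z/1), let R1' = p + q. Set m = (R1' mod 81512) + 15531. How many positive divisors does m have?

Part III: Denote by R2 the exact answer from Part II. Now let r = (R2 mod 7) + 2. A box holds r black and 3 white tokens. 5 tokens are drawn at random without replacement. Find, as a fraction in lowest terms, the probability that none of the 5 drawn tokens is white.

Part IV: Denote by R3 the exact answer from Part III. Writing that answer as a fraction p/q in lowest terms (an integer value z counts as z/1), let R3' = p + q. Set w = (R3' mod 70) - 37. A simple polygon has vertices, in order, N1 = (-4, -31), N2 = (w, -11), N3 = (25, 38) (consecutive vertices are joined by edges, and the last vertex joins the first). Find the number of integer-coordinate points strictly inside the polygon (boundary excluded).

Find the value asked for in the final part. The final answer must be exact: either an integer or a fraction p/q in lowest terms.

669

Part I: cross terms: (-12*-27 - 21*-7)=471, (21*20 - 16*-27)=852, (16*38 - -25*20)=1108, (-25*36 - -34*38)=392, (-34*25 - -33*36)=338, (-33*-7 - -12*25)=531; twice the area = |3692| = 3692; area = 1846; answer 1846
Part II: R1 = 1846; threaded value p + q = 1847; m = 17378; 17378 = 2 * 8689; number of divisors = (1+1) * (1+1) = 4; answer 4
Part III: R2 = 4; r = 6; total draws C(9,5) = 126; favorable C(6,5) = 6; P = 1/21; answer 1/21
Part IV: R3 = 1/21; threaded value p + q = 22; w = -15; cross terms: (-4*-11 - -15*-31)=-421, (-15*38 - 25*-11)=-295, (25*-31 - -4*38)=-623; twice the area = |-1339| = 1339; area = 1339/2; boundary points = 1 + 1 + 1 = 3; strictly interior points = area - boundary/2 + 1 = 669; answer 669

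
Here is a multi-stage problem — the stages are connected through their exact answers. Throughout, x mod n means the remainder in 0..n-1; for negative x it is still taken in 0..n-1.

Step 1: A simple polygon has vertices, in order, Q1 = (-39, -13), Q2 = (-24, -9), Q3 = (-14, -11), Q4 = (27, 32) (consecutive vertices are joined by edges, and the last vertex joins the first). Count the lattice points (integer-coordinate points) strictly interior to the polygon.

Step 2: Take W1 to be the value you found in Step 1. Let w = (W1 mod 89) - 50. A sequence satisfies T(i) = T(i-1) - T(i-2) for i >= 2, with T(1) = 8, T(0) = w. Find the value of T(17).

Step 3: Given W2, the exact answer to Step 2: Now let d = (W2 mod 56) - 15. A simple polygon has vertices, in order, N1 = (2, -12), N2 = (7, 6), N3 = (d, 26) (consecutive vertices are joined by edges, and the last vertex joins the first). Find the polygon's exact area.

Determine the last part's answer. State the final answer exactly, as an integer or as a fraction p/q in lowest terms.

140

Step 1: cross terms: (-39*-9 - -24*-13)=39, (-24*-11 - -14*-9)=138, (-14*32 - 27*-11)=-151, (27*-13 - -39*32)=897; twice the area = |923| = 923; area = 923/2; boundary points = 1 + 2 + 1 + 3 = 7; strictly interior points = area - boundary/2 + 1 = 459; answer 459
Step 2: W1 = 459; w = -36; T(2) = 1*(8) - 1*(-36) = 44; iterating: T(2)=44, T(3)=36, T(4)=-8, T(5)=-44, T(6)=-36, T(7)=8, T(8)=44, T(9)=36, T(10)=-8, T(11)=-44, T(12)=-36, T(13)=8, T(14)=44, T(15)=36, T(16)=-8, T(17)=-44; answer -44
Step 3: W2 = -44; d = -3; cross terms: (2*6 - 7*-12)=96, (7*26 - -3*6)=200, (-3*-12 - 2*26)=-16; twice the area = |280| = 280; area = 140; answer 140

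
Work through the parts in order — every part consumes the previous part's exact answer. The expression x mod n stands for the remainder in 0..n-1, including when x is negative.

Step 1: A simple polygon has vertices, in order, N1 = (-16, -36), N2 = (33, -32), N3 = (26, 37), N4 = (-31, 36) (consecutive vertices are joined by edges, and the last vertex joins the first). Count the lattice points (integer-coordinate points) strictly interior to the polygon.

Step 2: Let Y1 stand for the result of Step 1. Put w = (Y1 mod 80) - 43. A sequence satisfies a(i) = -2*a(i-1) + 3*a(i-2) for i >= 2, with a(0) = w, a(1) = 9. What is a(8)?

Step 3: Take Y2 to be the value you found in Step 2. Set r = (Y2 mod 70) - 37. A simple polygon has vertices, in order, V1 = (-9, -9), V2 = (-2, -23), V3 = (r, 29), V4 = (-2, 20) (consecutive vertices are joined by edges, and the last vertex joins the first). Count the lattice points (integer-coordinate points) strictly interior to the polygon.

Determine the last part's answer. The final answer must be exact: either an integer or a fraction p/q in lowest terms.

Step 1: cross terms: (-16*-32 - 33*-36)=1700, (33*37 - 26*-32)=2053, (26*36 - -31*37)=2083, (-31*-36 - -16*36)=1692; twice the area = |7528| = 7528; area = 3764; boundary points = 1 + 1 + 1 + 3 = 6; strictly interior points = area - boundary/2 + 1 = 3762; answer 3762
Step 2: Y1 = 3762; w = -41; a(2) = -2*(9) + 3*(-41) = -141; iterating: a(2)=-141, a(3)=309, a(4)=-1041, a(5)=3009, a(6)=-9141, a(7)=27309, a(8)=-82041; answer -82041
Step 3: Y2 = -82041; r = 32; cross terms: (-9*-23 - -2*-9)=189, (-2*29 - 32*-23)=678, (32*20 - -2*29)=698, (-2*-9 - -9*20)=198; twice the area = |1763| = 1763; area = 1763/2; boundary points = 7 + 2 + 1 + 1 = 11; strictly interior points = area - boundary/2 + 1 = 877; answer 877

877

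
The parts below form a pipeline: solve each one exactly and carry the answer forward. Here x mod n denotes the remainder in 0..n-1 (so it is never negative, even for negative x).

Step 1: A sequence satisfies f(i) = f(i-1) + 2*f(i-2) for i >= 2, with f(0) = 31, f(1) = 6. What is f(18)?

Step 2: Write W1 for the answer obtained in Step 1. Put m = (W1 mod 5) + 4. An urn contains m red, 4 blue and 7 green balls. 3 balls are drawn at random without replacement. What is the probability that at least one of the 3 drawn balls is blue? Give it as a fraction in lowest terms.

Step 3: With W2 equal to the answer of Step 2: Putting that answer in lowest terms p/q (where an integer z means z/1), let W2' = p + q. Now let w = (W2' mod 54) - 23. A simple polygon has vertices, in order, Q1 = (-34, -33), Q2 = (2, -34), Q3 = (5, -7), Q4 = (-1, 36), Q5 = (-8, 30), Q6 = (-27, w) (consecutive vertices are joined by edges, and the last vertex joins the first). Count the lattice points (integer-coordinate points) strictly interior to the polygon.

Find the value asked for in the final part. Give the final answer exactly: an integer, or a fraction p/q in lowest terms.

2064

Step 1: f(2) = 1*(6) + 2*(31) = 68; iterating: f(2)=68, f(3)=80, f(4)=216, f(5)=376, f(6)=808, f(7)=1560, f(8)=3176, f(9)=6296, f(10)=12648, f(11)=25240, f(12)=50536, f(13)=101016, f(14)=202088, f(15)=404120, f(16)=808296, f(17)=1616536, f(18)=3233128; answer 3233128
Step 2: W1 = 3233128; m = 7; total draws C(18,3) = 816; complement C(14,3) = 364; favorable 816 - 364 = 452; P = 113/204; answer 113/204
Step 3: W2 = 113/204; threaded value p + q = 317; w = 24; cross terms: (-34*-34 - 2*-33)=1222, (2*-7 - 5*-34)=156, (5*36 - -1*-7)=173, (-1*30 - -8*36)=258, (-8*24 - -27*30)=618, (-27*-33 - -34*24)=1707; twice the area = |4134| = 4134; area = 2067; boundary points = 1 + 3 + 1 + 1 + 1 + 1 = 8; strictly interior points = area - boundary/2 + 1 = 2064; answer 2064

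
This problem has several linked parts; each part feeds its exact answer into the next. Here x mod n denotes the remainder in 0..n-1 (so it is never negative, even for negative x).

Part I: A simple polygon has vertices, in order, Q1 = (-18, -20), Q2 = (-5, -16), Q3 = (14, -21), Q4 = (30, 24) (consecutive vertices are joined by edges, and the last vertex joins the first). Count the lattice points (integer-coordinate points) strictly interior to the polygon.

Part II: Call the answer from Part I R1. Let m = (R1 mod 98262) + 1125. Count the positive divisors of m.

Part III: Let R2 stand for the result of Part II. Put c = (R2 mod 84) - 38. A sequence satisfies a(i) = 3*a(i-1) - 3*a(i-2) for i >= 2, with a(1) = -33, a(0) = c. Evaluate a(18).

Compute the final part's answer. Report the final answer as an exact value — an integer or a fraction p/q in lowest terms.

Part I: cross terms: (-18*-16 - -5*-20)=188, (-5*-21 - 14*-16)=329, (14*24 - 30*-21)=966, (30*-20 - -18*24)=-168; twice the area = |1315| = 1315; area = 1315/2; boundary points = 1 + 1 + 1 + 4 = 7; strictly interior points = area - boundary/2 + 1 = 655; answer 655
Part II: R1 = 655; m = 1780; 1780 = 2^2 * 5 * 89; number of divisors = (2+1) * (1+1) * (1+1) = 12; answer 12
Part III: R2 = 12; c = -26; a(2) = 3*(-33) - 3*(-26) = -21; iterating: a(2)=-21, a(3)=36, a(4)=171, a(5)=405, a(6)=702, a(7)=891, a(8)=567, a(9)=-972, a(10)=-4617, a(11)=-10935, a(12)=-18954, a(13)=-24057, a(14)=-15309, a(15)=26244, a(16)=124659, a(17)=295245, a(18)=511758; answer 511758

511758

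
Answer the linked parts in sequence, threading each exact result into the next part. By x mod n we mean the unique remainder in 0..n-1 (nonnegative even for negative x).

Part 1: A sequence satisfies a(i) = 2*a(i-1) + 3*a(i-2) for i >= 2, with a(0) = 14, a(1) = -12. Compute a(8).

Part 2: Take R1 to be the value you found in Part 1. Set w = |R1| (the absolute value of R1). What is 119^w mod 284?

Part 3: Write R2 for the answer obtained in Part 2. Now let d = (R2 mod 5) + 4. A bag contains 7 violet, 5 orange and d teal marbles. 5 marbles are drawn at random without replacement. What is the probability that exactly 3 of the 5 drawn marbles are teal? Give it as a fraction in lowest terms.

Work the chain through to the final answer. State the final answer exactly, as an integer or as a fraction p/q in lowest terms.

Part 1: a(2) = 2*(-12) + 3*(14) = 18; iterating: a(2)=18, a(3)=0, a(4)=54, a(5)=108, a(6)=378, a(7)=1080, a(8)=3294; answer 3294
Part 2: R1 = 3294; w = 3294; squarings mod 284: 119^1=119, 119^2=245, 119^4=101, 119^8=261, 119^16=245, 119^32=101, 119^64=261, 119^128=245, 119^256=101, 119^512=261, 119^1024=245, 119^2048=101; 119^3294 = 119^2 * 119^4 * 119^8 * 119^16 * 119^64 * 119^128 * 119^1024 * 119^2048 = 101 (mod 284); answer 101
Part 3: R2 = 101; d = 5; total draws C(17,5) = 6188; favorable C(5,3)*C(12,2) = 660; P = 165/1547; answer 165/1547

165/1547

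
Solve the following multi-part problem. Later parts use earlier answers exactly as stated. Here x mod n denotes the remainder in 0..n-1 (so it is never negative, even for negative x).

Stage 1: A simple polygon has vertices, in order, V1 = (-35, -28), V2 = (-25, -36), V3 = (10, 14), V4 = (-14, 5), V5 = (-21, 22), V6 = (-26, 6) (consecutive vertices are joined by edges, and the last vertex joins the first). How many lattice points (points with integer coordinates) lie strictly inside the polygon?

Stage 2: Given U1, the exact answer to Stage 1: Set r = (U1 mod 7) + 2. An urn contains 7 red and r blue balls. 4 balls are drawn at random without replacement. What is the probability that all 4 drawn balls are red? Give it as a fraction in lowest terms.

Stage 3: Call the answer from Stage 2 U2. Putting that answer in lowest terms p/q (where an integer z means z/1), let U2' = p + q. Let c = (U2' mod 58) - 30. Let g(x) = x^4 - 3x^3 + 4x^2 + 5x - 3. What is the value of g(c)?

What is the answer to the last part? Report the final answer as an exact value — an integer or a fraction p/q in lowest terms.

7447

Stage 1: cross terms: (-35*-36 - -25*-28)=560, (-25*14 - 10*-36)=10, (10*5 - -14*14)=246, (-14*22 - -21*5)=-203, (-21*6 - -26*22)=446, (-26*-28 - -35*6)=938; twice the area = |1997| = 1997; area = 1997/2; boundary points = 2 + 5 + 3 + 1 + 1 + 1 = 13; strictly interior points = area - boundary/2 + 1 = 993; answer 993
Stage 2: U1 = 993; r = 8; total draws C(15,4) = 1365; favorable C(7,4) = 35; P = 1/39; answer 1/39
Stage 3: U2 = 1/39; threaded value p + q = 40; c = 10; 1*(10)^4 - 3*(10)^3 + 4*(10)^2 + 5*(10)^1 - 3 = (10000) + (-3000) + (400) + (50) + (-3) = 7447; answer 7447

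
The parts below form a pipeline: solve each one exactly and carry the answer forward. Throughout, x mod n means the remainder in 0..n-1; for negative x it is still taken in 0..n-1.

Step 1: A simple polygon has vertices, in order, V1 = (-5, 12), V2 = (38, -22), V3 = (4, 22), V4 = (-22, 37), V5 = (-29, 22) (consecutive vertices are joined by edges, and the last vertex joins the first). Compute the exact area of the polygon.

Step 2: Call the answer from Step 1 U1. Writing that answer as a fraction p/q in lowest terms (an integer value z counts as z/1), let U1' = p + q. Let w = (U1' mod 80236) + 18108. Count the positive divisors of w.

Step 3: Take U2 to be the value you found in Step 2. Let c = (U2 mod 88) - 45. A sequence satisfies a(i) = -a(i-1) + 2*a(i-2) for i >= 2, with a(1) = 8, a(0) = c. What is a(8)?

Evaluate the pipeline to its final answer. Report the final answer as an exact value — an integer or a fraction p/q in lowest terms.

-3862

Step 1: cross terms: (-5*-22 - 38*12)=-346, (38*22 - 4*-22)=924, (4*37 - -22*22)=632, (-22*22 - -29*37)=589, (-29*12 - -5*22)=-238; twice the area = |1561| = 1561; area = 1561/2; answer 1561/2
Step 2: U1 = 1561/2; threaded value p + q = 1563; w = 19671; 19671 = 3 * 79 * 83; number of divisors = (1+1) * (1+1) * (1+1) = 8; answer 8
Step 3: U2 = 8; c = -37; a(2) = -1*(8) + 2*(-37) = -82; iterating: a(2)=-82, a(3)=98, a(4)=-262, a(5)=458, a(6)=-982, a(7)=1898, a(8)=-3862; answer -3862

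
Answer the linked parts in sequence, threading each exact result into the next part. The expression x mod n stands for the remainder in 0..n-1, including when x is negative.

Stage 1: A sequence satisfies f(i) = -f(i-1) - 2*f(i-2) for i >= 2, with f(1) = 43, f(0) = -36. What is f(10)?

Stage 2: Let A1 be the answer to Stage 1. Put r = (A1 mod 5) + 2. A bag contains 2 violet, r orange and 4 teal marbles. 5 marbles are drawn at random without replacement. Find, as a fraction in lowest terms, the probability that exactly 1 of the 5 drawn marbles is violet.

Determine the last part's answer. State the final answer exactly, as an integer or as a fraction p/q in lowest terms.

Stage 1: f(2) = -1*(43) - 2*(-36) = 29; iterating: f(2)=29, f(3)=-115, f(4)=57, f(5)=173, f(6)=-287, f(7)=-59, f(8)=633, f(9)=-515, f(10)=-751; answer -751
Stage 2: A1 = -751; r = 6; total draws C(12,5) = 792; favorable C(2,1)*C(10,4) = 420; P = 35/66; answer 35/66

35/66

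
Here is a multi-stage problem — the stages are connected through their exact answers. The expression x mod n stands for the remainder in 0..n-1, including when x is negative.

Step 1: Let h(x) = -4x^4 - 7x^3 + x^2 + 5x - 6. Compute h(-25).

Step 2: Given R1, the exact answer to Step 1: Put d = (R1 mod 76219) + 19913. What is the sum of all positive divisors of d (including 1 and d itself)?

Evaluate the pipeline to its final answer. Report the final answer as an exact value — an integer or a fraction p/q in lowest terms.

183336

Step 1: -4*(-25)^4 - 7*(-25)^3 + 1*(-25)^2 + 5*(-25)^1 - 6 = (-1562500) + (109375) + (625) + (-125) + (-6) = -1452631; answer -1452631
Step 2: R1 = -1452631; d = 91662; 91662 = 2 * 3 * 15277; sigma = (1 + 2) * (1 + 3) * (1 + 15277) = 3 * 4 * 15278 = 183336; answer 183336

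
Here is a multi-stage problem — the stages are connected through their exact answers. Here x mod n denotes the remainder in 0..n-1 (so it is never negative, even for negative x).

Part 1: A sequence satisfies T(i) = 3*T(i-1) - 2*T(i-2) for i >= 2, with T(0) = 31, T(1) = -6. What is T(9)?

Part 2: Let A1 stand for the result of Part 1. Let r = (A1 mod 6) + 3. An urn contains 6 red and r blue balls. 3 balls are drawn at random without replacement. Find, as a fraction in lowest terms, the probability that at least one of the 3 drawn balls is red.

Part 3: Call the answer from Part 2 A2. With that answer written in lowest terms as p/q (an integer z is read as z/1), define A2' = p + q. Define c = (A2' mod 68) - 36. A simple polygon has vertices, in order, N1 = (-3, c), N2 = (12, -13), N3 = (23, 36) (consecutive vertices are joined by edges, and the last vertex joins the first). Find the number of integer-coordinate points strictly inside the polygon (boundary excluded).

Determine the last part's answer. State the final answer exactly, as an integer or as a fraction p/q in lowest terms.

411

Part 1: T(2) = 3*(-6) - 2*(31) = -80; iterating: T(2)=-80, T(3)=-228, T(4)=-524, T(5)=-1116, T(6)=-2300, T(7)=-4668, T(8)=-9404, T(9)=-18876; answer -18876
Part 2: A1 = -18876; r = 3; total draws C(9,3) = 84; complement C(3,3) = 1; favorable 84 - 1 = 83; P = 83/84; answer 83/84
Part 3: A2 = 83/84; threaded value p + q = 167; c = -5; cross terms: (-3*-13 - 12*-5)=99, (12*36 - 23*-13)=731, (23*-5 - -3*36)=-7; twice the area = |823| = 823; area = 823/2; boundary points = 1 + 1 + 1 = 3; strictly interior points = area - boundary/2 + 1 = 411; answer 411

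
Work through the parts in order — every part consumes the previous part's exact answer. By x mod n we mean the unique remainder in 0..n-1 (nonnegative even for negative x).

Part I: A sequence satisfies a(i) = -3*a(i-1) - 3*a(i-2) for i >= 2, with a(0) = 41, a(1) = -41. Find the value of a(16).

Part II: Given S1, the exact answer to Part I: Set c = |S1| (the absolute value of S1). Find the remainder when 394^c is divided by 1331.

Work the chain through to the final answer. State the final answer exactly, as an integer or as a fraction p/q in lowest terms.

Part I: a(2) = -3*(-41) - 3*(41) = 0; iterating: a(2)=0, a(3)=123, a(4)=-369, a(5)=738, a(6)=-1107, a(7)=1107, a(8)=0, a(9)=-3321, a(10)=9963, a(11)=-19926, a(12)=29889, a(13)=-29889, a(14)=0, a(15)=89667, a(16)=-269001; answer -269001
Part II: S1 = -269001; c = 269001; squarings mod 1331: 394^1=394, 394^2=840, 394^4=170, 394^8=949, 394^16=845, 394^32=609, 394^64=863, 394^128=740, 394^256=559, 394^512=1027, 394^1024=577, 394^2048=179, 394^4096=97, 394^8192=92, 394^16384=478, 394^32768=883, 394^65536=1054, 394^131072=862, 394^262144=346; 394^269001 = 394^1 * 394^8 * 394^64 * 394^128 * 394^512 * 394^2048 * 394^4096 * 394^262144 = 163 (mod 1331); answer 163

163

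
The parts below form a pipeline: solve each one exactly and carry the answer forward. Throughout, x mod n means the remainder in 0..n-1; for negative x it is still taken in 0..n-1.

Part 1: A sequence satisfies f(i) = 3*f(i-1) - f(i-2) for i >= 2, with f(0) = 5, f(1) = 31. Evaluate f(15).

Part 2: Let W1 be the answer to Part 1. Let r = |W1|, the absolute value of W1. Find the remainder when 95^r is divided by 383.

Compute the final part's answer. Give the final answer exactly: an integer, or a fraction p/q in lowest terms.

Part 1: f(2) = 3*(31) - 1*(5) = 88; iterating: f(2)=88, f(3)=233, f(4)=611, f(5)=1600, f(6)=4189, f(7)=10967, f(8)=28712, f(9)=75169, f(10)=196795, f(11)=515216, f(12)=1348853, f(13)=3531343, f(14)=9245176, f(15)=24204185; answer 24204185
Part 2: W1 = 24204185; r = 24204185; squarings mod 383: 95^1=95, 95^2=216, 95^4=313, 95^8=304, 95^16=113, 95^32=130, 95^64=48, 95^128=6, 95^256=36, 95^512=147, 95^1024=161, 95^2048=260, 95^4096=192, 95^8192=96, 95^16384=24, 95^32768=193, 95^65536=98, 95^131072=29, 95^262144=75, 95^524288=263, 95^1048576=229, 95^2097152=353, 95^4194304=134, 95^8388608=338, 95^16777216=110; 95^24204185 = 95^1 * 95^8 * 95^16 * 95^128 * 95^256 * 95^512 * 95^4096 * 95^16384 * 95^65536 * 95^1048576 * 95^2097152 * 95^4194304 * 95^16777216 = 308 (mod 383); answer 308

308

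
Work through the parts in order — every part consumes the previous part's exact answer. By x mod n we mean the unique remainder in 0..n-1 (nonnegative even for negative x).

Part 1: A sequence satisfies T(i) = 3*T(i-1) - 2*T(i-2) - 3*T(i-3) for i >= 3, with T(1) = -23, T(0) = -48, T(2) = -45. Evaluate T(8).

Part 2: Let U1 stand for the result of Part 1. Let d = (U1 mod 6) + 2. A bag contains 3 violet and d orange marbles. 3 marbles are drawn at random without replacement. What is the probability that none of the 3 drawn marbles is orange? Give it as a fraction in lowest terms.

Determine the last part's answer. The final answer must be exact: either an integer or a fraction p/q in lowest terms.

1/56

Part 1: T(3) = 3*(-45) - 2*(-23) - 3*(-48) = 55; iterating: T(3)=55, T(4)=324, T(5)=997, T(6)=2178, T(7)=3568, T(8)=3357; answer 3357
Part 2: U1 = 3357; d = 5; total draws C(8,3) = 56; favorable C(3,3) = 1; P = 1/56; answer 1/56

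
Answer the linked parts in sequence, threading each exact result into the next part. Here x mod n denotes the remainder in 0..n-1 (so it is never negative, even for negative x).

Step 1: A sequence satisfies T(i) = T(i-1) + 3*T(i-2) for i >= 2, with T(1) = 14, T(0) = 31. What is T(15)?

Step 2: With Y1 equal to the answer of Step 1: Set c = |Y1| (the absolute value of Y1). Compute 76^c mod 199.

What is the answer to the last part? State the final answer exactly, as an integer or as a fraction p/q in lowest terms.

Step 1: T(2) = 1*(14) + 3*(31) = 107; iterating: T(2)=107, T(3)=149, T(4)=470, T(5)=917, T(6)=2327, T(7)=5078, T(8)=12059, T(9)=27293, T(10)=63470, T(11)=145349, T(12)=335759, T(13)=771806, T(14)=1779083, T(15)=4094501; answer 4094501
Step 2: Y1 = 4094501; c = 4094501; squarings mod 199: 76^1=76, 76^2=5, 76^4=25, 76^8=28, 76^16=187, 76^32=144, 76^64=40, 76^128=8, 76^256=64, 76^512=116, 76^1024=123, 76^2048=5, 76^4096=25, 76^8192=28, 76^16384=187, 76^32768=144, 76^65536=40, 76^131072=8, 76^262144=64, 76^524288=116, 76^1048576=123, 76^2097152=5; 76^4094501 = 76^1 * 76^4 * 76^32 * 76^512 * 76^2048 * 76^4096 * 76^8192 * 76^16384 * 76^131072 * 76^262144 * 76^524288 * 76^1048576 * 76^2097152 = 88 (mod 199); answer 88

88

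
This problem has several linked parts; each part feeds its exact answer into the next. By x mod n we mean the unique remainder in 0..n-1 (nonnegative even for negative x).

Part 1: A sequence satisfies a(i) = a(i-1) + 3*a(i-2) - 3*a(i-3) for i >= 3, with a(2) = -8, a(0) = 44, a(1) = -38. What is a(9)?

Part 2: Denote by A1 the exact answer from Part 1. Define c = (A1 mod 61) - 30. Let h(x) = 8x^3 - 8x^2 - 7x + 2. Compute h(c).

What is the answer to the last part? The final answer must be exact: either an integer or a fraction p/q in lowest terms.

25097

Part 1: a(3) = 1*(-8) + 3*(-38) - 3*(44) = -254; iterating: a(3)=-254, a(4)=-164, a(5)=-902, a(6)=-632, a(7)=-2846, a(8)=-2036, a(9)=-8678; answer -8678
Part 2: A1 = -8678; c = 15; 8*(15)^3 - 8*(15)^2 - 7*(15)^1 + 2 = (27000) + (-1800) + (-105) + (2) = 25097; answer 25097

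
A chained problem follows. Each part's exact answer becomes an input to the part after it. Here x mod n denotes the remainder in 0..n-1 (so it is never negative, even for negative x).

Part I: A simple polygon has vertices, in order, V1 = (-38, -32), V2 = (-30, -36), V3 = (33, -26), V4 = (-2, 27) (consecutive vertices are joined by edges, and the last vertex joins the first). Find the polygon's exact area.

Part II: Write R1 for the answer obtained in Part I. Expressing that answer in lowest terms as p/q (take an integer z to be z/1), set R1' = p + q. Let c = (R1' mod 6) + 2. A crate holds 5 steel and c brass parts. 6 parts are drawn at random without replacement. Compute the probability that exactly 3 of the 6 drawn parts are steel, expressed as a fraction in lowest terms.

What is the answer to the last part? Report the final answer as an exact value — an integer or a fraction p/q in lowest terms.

Part I: cross terms: (-38*-36 - -30*-32)=408, (-30*-26 - 33*-36)=1968, (33*27 - -2*-26)=839, (-2*-32 - -38*27)=1090; twice the area = |4305| = 4305; area = 4305/2; answer 4305/2
Part II: R1 = 4305/2; threaded value p + q = 4307; c = 7; total draws C(12,6) = 924; favorable C(5,3)*C(7,3) = 350; P = 25/66; answer 25/66

25/66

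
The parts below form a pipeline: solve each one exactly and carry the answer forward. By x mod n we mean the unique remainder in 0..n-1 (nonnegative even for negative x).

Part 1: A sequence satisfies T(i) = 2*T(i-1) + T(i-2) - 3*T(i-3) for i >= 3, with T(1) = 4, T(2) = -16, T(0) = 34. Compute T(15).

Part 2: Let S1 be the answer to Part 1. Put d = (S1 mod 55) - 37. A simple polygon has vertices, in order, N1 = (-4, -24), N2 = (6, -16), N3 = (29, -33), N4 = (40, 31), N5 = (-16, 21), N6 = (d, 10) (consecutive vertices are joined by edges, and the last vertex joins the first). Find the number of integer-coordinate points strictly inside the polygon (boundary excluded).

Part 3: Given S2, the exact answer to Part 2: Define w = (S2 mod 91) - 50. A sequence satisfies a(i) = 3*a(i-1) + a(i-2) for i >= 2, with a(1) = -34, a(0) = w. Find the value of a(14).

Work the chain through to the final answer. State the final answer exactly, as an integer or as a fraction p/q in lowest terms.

Part 1: T(3) = 2*(-16) + 1*(4) - 3*(34) = -130; iterating: T(3)=-130, T(4)=-288, T(5)=-658, T(6)=-1214, T(7)=-2222, T(8)=-3684, T(9)=-5948, T(10)=-8914, T(11)=-12724, T(12)=-16518, T(13)=-19018, T(14)=-16382, T(15)=-2228; answer -2228
Part 2: S1 = -2228; d = -10; cross terms: (-4*-16 - 6*-24)=208, (6*-33 - 29*-16)=266, (29*31 - 40*-33)=2219, (40*21 - -16*31)=1336, (-16*10 - -10*21)=50, (-10*-24 - -4*10)=280; twice the area = |4359| = 4359; area = 4359/2; boundary points = 2 + 1 + 1 + 2 + 1 + 2 = 9; strictly interior points = area - boundary/2 + 1 = 2176; answer 2176
Part 3: S2 = 2176; w = 33; a(2) = 3*(-34) + 1*(33) = -69; iterating: a(2)=-69, a(3)=-241, a(4)=-792, a(5)=-2617, a(6)=-8643, a(7)=-28546, a(8)=-94281, a(9)=-311389, a(10)=-1028448, a(11)=-3396733, a(12)=-11218647, a(13)=-37052674, a(14)=-122376669; answer -122376669

-122376669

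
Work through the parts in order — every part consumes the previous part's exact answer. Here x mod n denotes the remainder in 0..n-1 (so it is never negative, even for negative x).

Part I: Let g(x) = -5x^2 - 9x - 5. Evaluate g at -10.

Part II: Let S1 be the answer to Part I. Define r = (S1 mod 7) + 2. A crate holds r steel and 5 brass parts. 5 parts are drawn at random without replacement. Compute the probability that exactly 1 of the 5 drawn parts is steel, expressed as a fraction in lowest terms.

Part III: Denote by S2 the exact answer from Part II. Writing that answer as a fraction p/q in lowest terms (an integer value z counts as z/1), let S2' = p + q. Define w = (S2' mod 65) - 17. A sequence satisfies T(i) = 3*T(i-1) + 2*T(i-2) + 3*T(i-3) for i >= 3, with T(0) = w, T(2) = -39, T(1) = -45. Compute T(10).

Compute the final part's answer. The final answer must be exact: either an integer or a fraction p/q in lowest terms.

Part I: -5*(-10)^2 - 9*(-10)^1 - 5 = (-500) + (90) + (-5) = -415; answer -415
Part II: S1 = -415; r = 7; total draws C(12,5) = 792; favorable C(7,1)*C(5,4) = 35; P = 35/792; answer 35/792
Part III: S2 = 35/792; threaded value p + q = 827; w = 30; T(3) = 3*(-39) + 2*(-45) + 3*(30) = -117; iterating: T(3)=-117, T(4)=-564, T(5)=-2043, T(6)=-7608, T(7)=-28602, T(8)=-107151, T(9)=-401481, T(10)=-1504551; answer -1504551

-1504551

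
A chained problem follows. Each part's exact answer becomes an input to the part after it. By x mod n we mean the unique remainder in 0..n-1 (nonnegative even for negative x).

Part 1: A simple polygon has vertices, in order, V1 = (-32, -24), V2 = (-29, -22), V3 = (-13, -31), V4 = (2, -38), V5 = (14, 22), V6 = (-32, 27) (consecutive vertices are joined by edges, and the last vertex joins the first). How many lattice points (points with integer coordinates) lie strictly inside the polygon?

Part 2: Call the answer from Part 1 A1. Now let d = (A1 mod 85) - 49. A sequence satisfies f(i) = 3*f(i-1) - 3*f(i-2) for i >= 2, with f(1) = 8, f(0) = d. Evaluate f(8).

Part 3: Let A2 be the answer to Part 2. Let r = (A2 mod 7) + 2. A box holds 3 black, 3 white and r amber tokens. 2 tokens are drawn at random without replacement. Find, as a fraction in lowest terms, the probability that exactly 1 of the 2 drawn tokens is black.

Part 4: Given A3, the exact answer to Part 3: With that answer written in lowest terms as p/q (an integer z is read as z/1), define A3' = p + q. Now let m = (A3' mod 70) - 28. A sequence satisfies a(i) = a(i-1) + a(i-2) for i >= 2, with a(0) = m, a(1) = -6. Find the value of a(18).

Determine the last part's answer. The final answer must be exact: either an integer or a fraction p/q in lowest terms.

Part 1: cross terms: (-32*-22 - -29*-24)=8, (-29*-31 - -13*-22)=613, (-13*-38 - 2*-31)=556, (2*22 - 14*-38)=576, (14*27 - -32*22)=1082, (-32*-24 - -32*27)=1632; twice the area = |4467| = 4467; area = 4467/2; boundary points = 1 + 1 + 1 + 12 + 1 + 51 = 67; strictly interior points = area - boundary/2 + 1 = 2201; answer 2201
Part 2: A1 = 2201; d = 27; f(2) = 3*(8) - 3*(27) = -57; iterating: f(2)=-57, f(3)=-195, f(4)=-414, f(5)=-657, f(6)=-729, f(7)=-216, f(8)=1539; answer 1539
Part 3: A2 = 1539; r = 8; total draws C(14,2) = 91; favorable C(3,1)*C(11,1) = 33; P = 33/91; answer 33/91
Part 4: A3 = 33/91; threaded value p + q = 124; m = 26; a(2) = 1*(-6) + 1*(26) = 20; iterating: a(2)=20, a(3)=14, a(4)=34, a(5)=48, a(6)=82, a(7)=130, a(8)=212, a(9)=342, a(10)=554, a(11)=896, a(12)=1450, a(13)=2346, a(14)=3796, a(15)=6142, a(16)=9938, a(17)=16080, a(18)=26018; answer 26018

26018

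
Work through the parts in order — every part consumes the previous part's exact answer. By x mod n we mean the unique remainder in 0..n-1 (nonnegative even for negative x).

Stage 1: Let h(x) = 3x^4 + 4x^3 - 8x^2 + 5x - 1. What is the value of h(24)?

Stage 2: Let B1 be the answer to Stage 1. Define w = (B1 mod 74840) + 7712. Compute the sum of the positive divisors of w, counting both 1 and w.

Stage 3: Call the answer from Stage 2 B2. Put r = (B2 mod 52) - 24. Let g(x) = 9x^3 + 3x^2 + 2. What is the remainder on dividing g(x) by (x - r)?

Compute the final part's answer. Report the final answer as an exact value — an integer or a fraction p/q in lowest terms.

Stage 1: 3*(24)^4 + 4*(24)^3 - 8*(24)^2 + 5*(24)^1 - 1 = (995328) + (55296) + (-4608) + (120) + (-1) = 1046135; answer 1046135
Stage 2: B1 = 1046135; w = 80927; 80927 = 7 * 11 * 1051; sigma = (1 + 7) * (1 + 11) * (1 + 1051) = 8 * 12 * 1052 = 100992; answer 100992
Stage 3: B2 = 100992; r = -16; remainder = value at the root: 9*(-16)^3 + 3*(-16)^2 + 2 = (-36864) + (768) + (2) = -36094; answer -36094

-36094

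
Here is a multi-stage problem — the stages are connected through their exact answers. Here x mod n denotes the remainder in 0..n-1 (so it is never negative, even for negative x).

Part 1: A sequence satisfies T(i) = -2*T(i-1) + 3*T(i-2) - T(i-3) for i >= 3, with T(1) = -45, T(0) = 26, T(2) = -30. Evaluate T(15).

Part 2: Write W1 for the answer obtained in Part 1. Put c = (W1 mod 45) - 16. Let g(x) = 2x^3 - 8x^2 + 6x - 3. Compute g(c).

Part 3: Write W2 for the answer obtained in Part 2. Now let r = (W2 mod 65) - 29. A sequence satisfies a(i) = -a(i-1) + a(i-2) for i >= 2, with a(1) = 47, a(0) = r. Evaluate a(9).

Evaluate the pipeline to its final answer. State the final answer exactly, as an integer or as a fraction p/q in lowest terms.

Part 1: T(3) = -2*(-30) + 3*(-45) - 1*(26) = -101; iterating: T(3)=-101, T(4)=157, T(5)=-587, T(6)=1746, T(7)=-5410, T(8)=16645, T(9)=-51266, T(10)=157877, T(11)=-486197, T(12)=1497291, T(13)=-4611050, T(14)=14200170, T(15)=-43730781; answer -43730781
Part 2: W1 = -43730781; c = 23; 2*(23)^3 - 8*(23)^2 + 6*(23)^1 - 3 = (24334) + (-4232) + (138) + (-3) = 20237; answer 20237
Part 3: W2 = 20237; r = -7; a(2) = -1*(47) + 1*(-7) = -54; iterating: a(2)=-54, a(3)=101, a(4)=-155, a(5)=256, a(6)=-411, a(7)=667, a(8)=-1078, a(9)=1745; answer 1745

1745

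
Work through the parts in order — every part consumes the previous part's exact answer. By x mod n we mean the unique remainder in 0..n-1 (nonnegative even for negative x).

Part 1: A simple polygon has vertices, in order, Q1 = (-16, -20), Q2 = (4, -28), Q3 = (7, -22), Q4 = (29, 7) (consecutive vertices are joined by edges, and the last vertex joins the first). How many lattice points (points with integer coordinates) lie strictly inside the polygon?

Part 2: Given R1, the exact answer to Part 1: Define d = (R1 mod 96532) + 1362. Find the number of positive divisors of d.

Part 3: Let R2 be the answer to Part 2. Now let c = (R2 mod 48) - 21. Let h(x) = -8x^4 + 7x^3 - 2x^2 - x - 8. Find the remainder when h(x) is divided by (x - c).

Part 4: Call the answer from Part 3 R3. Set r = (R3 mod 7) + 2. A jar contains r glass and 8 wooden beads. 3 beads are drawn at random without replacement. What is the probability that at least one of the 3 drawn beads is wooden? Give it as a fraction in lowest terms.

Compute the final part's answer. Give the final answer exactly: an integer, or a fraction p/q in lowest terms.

86/91

Part 1: cross terms: (-16*-28 - 4*-20)=528, (4*-22 - 7*-28)=108, (7*7 - 29*-22)=687, (29*-20 - -16*7)=-468; twice the area = |855| = 855; area = 855/2; boundary points = 4 + 3 + 1 + 9 = 17; strictly interior points = area - boundary/2 + 1 = 420; answer 420
Part 2: R1 = 420; d = 1782; 1782 = 2 * 3^4 * 11; number of divisors = (1+1) * (4+1) * (1+1) = 20; answer 20
Part 3: R2 = 20; c = -1; remainder = value at the root: -8*(-1)^4 + 7*(-1)^3 - 2*(-1)^2 - 1*(-1)^1 - 8 = (-8) + (-7) + (-2) + (1) + (-8) = -24; answer -24
Part 4: R3 = -24; r = 6; total draws C(14,3) = 364; complement C(6,3) = 20; favorable 364 - 20 = 344; P = 86/91; answer 86/91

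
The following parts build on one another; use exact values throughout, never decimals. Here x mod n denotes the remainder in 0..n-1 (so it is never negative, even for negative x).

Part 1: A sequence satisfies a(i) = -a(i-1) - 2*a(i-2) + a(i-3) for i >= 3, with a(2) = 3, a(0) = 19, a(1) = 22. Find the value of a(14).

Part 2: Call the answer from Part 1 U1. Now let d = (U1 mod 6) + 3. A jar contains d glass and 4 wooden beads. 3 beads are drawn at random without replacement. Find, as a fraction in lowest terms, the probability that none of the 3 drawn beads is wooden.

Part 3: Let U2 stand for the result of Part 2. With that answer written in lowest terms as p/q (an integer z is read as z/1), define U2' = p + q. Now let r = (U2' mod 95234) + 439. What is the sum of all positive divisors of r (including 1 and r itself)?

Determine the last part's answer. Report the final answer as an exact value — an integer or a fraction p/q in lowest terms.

Part 1: a(3) = -1*(3) - 2*(22) + 1*(19) = -28; iterating: a(3)=-28, a(4)=44, a(5)=15, a(6)=-131, a(7)=145, a(8)=132, a(9)=-553, a(10)=434, a(11)=804, a(12)=-2225, a(13)=1051, a(14)=4203; answer 4203
Part 2: U1 = 4203; d = 6; total draws C(10,3) = 120; favorable C(6,3) = 20; P = 1/6; answer 1/6
Part 3: U2 = 1/6; threaded value p + q = 7; r = 446; 446 = 2 * 223; sigma = (1 + 2) * (1 + 223) = 3 * 224 = 672; answer 672

672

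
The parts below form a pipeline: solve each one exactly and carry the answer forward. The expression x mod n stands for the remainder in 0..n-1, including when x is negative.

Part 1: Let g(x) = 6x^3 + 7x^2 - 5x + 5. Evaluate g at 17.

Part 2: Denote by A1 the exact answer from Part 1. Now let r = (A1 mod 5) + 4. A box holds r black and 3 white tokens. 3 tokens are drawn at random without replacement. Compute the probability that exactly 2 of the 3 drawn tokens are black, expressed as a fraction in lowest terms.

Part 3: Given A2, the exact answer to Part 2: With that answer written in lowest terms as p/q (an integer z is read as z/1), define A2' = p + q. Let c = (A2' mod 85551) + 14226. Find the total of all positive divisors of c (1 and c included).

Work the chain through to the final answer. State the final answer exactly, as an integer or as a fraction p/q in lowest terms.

15040

Part 1: 6*(17)^3 + 7*(17)^2 - 5*(17)^1 + 5 = (29478) + (2023) + (-85) + (5) = 31421; answer 31421
Part 2: A1 = 31421; r = 5; total draws C(8,3) = 56; favorable C(5,2)*C(3,1) = 30; P = 15/28; answer 15/28
Part 3: A2 = 15/28; threaded value p + q = 43; c = 14269; 14269 = 19 * 751; sigma = (1 + 19) * (1 + 751) = 20 * 752 = 15040; answer 15040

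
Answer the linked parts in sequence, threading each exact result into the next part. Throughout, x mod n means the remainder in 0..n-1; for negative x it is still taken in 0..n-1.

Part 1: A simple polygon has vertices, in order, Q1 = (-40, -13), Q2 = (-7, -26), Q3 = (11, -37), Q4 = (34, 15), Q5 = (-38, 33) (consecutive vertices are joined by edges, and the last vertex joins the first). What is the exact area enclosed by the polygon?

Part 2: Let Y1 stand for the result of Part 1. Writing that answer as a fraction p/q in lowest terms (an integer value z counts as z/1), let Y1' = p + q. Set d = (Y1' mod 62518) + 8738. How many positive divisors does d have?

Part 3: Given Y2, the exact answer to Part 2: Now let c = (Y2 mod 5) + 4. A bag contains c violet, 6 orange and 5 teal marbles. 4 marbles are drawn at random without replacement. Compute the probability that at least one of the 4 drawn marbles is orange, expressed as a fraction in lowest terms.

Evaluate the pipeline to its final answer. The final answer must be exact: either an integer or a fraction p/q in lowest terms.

3161/3876

Part 1: cross terms: (-40*-26 - -7*-13)=949, (-7*-37 - 11*-26)=545, (11*15 - 34*-37)=1423, (34*33 - -38*15)=1692, (-38*-13 - -40*33)=1814; twice the area = |6423| = 6423; area = 6423/2; answer 6423/2
Part 2: Y1 = 6423/2; threaded value p + q = 6425; d = 15163; 15163 = 59 * 257; number of divisors = (1+1) * (1+1) = 4; answer 4
Part 3: Y2 = 4; c = 8; total draws C(19,4) = 3876; complement C(13,4) = 715; favorable 3876 - 715 = 3161; P = 3161/3876; answer 3161/3876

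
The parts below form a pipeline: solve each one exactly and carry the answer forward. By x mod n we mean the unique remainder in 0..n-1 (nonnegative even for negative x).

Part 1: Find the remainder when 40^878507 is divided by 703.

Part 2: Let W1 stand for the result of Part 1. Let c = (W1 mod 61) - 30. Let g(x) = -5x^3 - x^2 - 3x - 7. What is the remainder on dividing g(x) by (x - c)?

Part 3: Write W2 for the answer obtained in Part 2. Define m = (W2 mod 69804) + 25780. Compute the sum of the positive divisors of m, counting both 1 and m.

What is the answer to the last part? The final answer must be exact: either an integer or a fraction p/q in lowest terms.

Part 1: squarings mod 703: 40^1=40, 40^2=194, 40^4=377, 40^8=123, 40^16=366, 40^32=386, 40^64=663, 40^128=194, 40^256=377, 40^512=123, 40^1024=366, 40^2048=386, 40^4096=663, 40^8192=194, 40^16384=377, 40^32768=123, 40^65536=366, 40^131072=386, 40^262144=663, 40^524288=194; 40^878507 = 40^1 * 40^2 * 40^8 * 40^32 * 40^128 * 40^256 * 40^512 * 40^1024 * 40^8192 * 40^16384 * 40^65536 * 40^262144 * 40^524288 = 580 (mod 703); answer 580
Part 2: W1 = 580; c = 1; remainder = value at the root: -5*(1)^3 - 1*(1)^2 - 3*(1)^1 - 7 = (-5) + (-1) + (-3) + (-7) = -16; answer -16
Part 3: W2 = -16; m = 95568; 95568 = 2^4 * 3 * 11 * 181; sigma = (1 + 2 + 4 + 8 + 16) * (1 + 3) * (1 + 11) * (1 + 181) = 31 * 4 * 12 * 182 = 270816; answer 270816

270816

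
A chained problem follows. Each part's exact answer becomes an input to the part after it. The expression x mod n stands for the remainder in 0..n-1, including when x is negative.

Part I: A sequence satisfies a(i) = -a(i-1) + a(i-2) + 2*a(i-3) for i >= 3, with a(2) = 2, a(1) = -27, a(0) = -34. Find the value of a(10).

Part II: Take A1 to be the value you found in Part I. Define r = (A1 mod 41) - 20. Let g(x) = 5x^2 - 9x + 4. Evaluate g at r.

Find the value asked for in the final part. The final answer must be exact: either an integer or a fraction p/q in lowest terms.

42

Part I: a(3) = -1*(2) + 1*(-27) + 2*(-34) = -97; iterating: a(3)=-97, a(4)=45, a(5)=-138, a(6)=-11, a(7)=-37, a(8)=-250, a(9)=191, a(10)=-515; answer -515
Part II: A1 = -515; r = -2; 5*(-2)^2 - 9*(-2)^1 + 4 = (20) + (18) + (4) = 42; answer 42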